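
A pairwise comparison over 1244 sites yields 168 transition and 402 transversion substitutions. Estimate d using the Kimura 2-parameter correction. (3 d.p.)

P = 168/1244 ≈ 0.135048 and Q = 402/1244 ≈ 0.323151.
Under the Kimura two-parameter model, d = −½ ln(1 − 2P − Q) − ¼ ln(1 − 2Q).
1 − 2P − Q = 0.406753, giving −½ ln(0.406753) = 0.449775.
1 − 2Q = 0.353698, giving −¼ ln(0.353698) = 0.259828.
d = 0.449775 + 0.259828 = 0.709603.

0.710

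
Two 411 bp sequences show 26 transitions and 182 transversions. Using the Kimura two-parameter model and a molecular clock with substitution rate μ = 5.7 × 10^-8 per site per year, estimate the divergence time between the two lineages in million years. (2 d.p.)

8.45

P = 26/411 ≈ 0.06326 and Q = 182/411 ≈ 0.442822.
Under the Kimura two-parameter model, d = −½ ln(1 − 2P − Q) − ¼ ln(1 − 2Q).
1 − 2P − Q = 0.430658, giving −½ ln(0.430658) = 0.421221.
1 − 2Q = 0.114356, giving −¼ ln(0.114356) = 0.542110.
d = 0.421221 + 0.542110 = 0.963331.
Under a molecular clock d = 2μt, so t = d/(2μ) = 0.963331 / (2 × 5.7 × 10^-8) = 8.45 million years.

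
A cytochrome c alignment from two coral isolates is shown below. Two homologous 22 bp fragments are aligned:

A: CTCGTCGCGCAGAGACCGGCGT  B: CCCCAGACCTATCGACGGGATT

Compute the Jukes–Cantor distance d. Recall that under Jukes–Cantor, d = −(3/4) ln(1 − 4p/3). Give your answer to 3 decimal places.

The sequences differ at 12 of 22 sites, so p = 12/22 ≈ 0.545455.
d = −(3/4) ln(1 − 4p/3) = −0.75 ln(1 − 0.727273) = −0.75 ln(0.272727)
  = −0.75 × (-1.299284) = 0.974463 substitutions/site.

0.974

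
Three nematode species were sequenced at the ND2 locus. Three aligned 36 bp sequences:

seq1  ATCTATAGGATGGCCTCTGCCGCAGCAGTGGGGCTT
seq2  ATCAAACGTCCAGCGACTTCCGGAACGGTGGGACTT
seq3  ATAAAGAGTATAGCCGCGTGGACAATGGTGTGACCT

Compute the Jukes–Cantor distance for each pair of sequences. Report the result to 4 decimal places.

seq1–seq2: 14/36 sites differ → p ≈ 0.388889, d = −0.75 ln(1 − 0.518519) = 0.548166 ≈ 0.5482.
seq1–seq3: 17/36 sites differ → p ≈ 0.472222, d = −0.75 ln(1 − 0.629629) = 0.744938 ≈ 0.7449.
seq2–seq3: 15/36 sites differ → p ≈ 0.416667, d = −0.75 ln(1 − 0.555556) = 0.608198 ≈ 0.6082.

d(seq1,seq2) = 0.5482, d(seq1,seq3) = 0.7449, d(seq2,seq3) = 0.6082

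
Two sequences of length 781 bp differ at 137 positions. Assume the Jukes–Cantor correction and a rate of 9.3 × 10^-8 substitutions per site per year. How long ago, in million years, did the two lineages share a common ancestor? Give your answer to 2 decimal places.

1.07

p = 137/781 ≈ 0.175416.
d = −(3/4) ln(1 − 4p/3) = −0.75 ln(1 − 0.233888) = −0.75 ln(0.766112)
  = −0.75 × (-0.266427) = 0.199820 substitutions/site.
Under a molecular clock d = 2μt, so t = d/(2μ) = 0.199820 / (2 × 9.3 × 10^-8) = 1.07 million years.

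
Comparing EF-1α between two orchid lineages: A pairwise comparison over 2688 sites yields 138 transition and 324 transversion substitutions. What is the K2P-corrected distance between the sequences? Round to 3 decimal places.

0.195

P = 138/2688 ≈ 0.051339 and Q = 324/2688 ≈ 0.120536.
Under the Kimura two-parameter model, d = −½ ln(1 − 2P − Q) − ¼ ln(1 − 2Q).
1 − 2P − Q = 0.776786, giving −½ ln(0.776786) = 0.126295.
1 − 2Q = 0.758928, giving −¼ ln(0.758928) = 0.068962.
d = 0.126295 + 0.068962 = 0.195257.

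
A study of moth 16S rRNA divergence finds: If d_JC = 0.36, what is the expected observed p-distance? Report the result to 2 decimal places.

p = (3/4)(1 − e^(−4d/3)) = 0.75 × (1 − e^(-0.48)) = 0.75 × (1 − 0.618783) = 0.285913.

0.29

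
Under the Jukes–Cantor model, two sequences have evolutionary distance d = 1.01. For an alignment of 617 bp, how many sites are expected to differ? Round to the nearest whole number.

342

Invert JC69: p = (3/4)(1 − e^(−4d/3)) = 0.75 × (1 − e^(-1.346667)) = 0.75 × (1 − 0.260106) = 0.554921.
Expected differing sites = pL ≈ 0.554921 × 617 = 342.386257 ≈ 342.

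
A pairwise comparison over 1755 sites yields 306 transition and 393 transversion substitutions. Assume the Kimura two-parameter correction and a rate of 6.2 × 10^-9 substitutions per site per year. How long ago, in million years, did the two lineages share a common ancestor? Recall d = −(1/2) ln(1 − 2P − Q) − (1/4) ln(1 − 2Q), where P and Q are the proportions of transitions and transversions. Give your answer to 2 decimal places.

46.26

P = 306/1755 ≈ 0.174359 and Q = 393/1755 ≈ 0.223932.
Under the Kimura two-parameter model, d = −½ ln(1 − 2P − Q) − ¼ ln(1 − 2Q).
1 − 2P − Q = 0.42735, giving −½ ln(0.42735) = 0.425076.
1 − 2Q = 0.552136, giving −¼ ln(0.552136) = 0.148490.
d = 0.425076 + 0.148490 = 0.573566.
Under a molecular clock d = 2μt, so t = d/(2μ) = 0.573566 / (2 × 6.2 × 10^-9) = 46.26 million years.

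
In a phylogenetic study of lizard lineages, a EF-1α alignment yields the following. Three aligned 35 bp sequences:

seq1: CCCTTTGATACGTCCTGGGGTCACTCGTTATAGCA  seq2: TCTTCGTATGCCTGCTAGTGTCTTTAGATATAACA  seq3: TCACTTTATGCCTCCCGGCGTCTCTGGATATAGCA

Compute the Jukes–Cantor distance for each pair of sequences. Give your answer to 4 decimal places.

d(seq1,seq2) = 0.6355, d(seq1,seq3) = 0.4073, d(seq2,seq3) = 0.4073

seq1–seq2: 15/35 sites differ → p ≈ 0.428571, d = −0.75 ln(1 − 0.571428) = 0.635472 ≈ 0.6355.
seq1–seq3: 11/35 sites differ → p ≈ 0.314286, d = −0.75 ln(1 − 0.419048) = 0.407315 ≈ 0.4073.
seq2–seq3: 11/35 sites differ → p ≈ 0.314286, d = −0.75 ln(1 − 0.419048) = 0.407315 ≈ 0.4073.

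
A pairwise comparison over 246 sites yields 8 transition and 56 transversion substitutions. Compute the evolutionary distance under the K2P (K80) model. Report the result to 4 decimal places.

P = 8/246 ≈ 0.03252 and Q = 56/246 ≈ 0.227642.
Under the Kimura two-parameter model, d = −½ ln(1 − 2P − Q) − ¼ ln(1 − 2Q).
1 − 2P − Q = 0.707318, giving −½ ln(0.707318) = 0.173137.
1 − 2Q = 0.544716, giving −¼ ln(0.544716) = 0.151873.
d = 0.173137 + 0.151873 = 0.325010.

0.3250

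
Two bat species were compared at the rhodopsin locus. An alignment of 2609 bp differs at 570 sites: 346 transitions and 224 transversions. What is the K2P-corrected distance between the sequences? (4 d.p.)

0.2633

P = 346/2609 ≈ 0.132618 and Q = 224/2609 ≈ 0.085857.
Under the Kimura two-parameter model, d = −½ ln(1 − 2P − Q) − ¼ ln(1 − 2Q).
1 − 2P − Q = 0.648907, giving −½ ln(0.648907) = 0.216233.
1 − 2Q = 0.828286, giving −¼ ln(0.828286) = 0.047099.
d = 0.216233 + 0.047099 = 0.263332.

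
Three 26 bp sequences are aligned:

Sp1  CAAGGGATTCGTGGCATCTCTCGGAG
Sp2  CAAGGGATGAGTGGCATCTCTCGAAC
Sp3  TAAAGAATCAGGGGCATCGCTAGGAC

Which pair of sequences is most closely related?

Sp1 and Sp2

Sp1–Sp2: 4/26 differ, p = 0.154, d = 0.172.
Sp1–Sp3: 9/26 differ, p = 0.346, d = 0.464.
Sp2–Sp3: 8/26 differ, p = 0.308, d = 0.396.
The smallest distance is between Sp1 and Sp2.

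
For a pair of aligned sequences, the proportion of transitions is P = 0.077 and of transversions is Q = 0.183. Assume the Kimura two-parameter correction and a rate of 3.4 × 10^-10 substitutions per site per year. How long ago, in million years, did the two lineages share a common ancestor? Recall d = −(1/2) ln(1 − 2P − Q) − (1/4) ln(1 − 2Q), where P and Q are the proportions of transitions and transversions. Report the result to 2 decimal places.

469.73

Under the Kimura two-parameter model, d = −½ ln(1 − 2P − Q) − ¼ ln(1 − 2Q).
1 − 2P − Q = 0.663, giving −½ ln(0.663) = 0.205490.
1 − 2Q = 0.634, giving −¼ ln(0.634) = 0.113927.
d = 0.205490 + 0.113927 = 0.319417.
Under a molecular clock d = 2μt, so t = d/(2μ) = 0.319417 / (2 × 3.4 × 10^-10) = 469.73 million years.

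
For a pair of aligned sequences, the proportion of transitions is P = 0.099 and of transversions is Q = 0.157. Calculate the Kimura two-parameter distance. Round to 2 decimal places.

0.31

Under the Kimura two-parameter model, d = −½ ln(1 − 2P − Q) − ¼ ln(1 − 2Q).
1 − 2P − Q = 0.645, giving −½ ln(0.645) = 0.219252.
1 − 2Q = 0.686, giving −¼ ln(0.686) = 0.094219.
d = 0.219252 + 0.094219 = 0.313471.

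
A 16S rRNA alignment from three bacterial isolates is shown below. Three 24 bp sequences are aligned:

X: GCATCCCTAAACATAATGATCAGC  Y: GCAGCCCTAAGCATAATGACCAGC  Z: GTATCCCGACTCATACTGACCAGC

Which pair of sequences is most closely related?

X–Y: 3/24 differ, p = 0.125, d = 0.137.
X–Z: 6/24 differ, p = 0.250, d = 0.304.
Y–Z: 6/24 differ, p = 0.250, d = 0.304.
The smallest distance is between X and Y.

X and Y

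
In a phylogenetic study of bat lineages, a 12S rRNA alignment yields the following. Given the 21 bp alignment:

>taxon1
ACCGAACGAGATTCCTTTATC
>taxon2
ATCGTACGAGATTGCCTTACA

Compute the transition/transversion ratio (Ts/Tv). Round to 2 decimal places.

Transitions are A↔G and C↔T; transversions are all other mismatches.
Transitions: 3. Transversions: 3.
R = 3/3 = 1.00.

1.00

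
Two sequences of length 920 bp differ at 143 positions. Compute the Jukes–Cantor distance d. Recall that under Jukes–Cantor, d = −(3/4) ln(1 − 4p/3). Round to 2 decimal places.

0.17

p = 143/920 ≈ 0.155435.
d = −(3/4) ln(1 − 4p/3) = −0.75 ln(1 − 0.207247) = −0.75 ln(0.792753)
  = −0.75 × (-0.232244) = 0.174183 substitutions/site.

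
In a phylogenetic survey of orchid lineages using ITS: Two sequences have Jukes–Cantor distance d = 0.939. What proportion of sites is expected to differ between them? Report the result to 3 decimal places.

0.536

p = (3/4)(1 − e^(−4d/3)) = 0.75 × (1 − e^(-1.252)) = 0.75 × (1 − 0.285932) = 0.535551.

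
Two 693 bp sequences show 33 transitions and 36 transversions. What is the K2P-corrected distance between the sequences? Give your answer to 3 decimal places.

P = 33/693 ≈ 0.047619 and Q = 36/693 ≈ 0.051948.
Under the Kimura two-parameter model, d = −½ ln(1 − 2P − Q) − ¼ ln(1 − 2Q).
1 − 2P − Q = 0.852814, giving −½ ln(0.852814) = 0.079607.
1 − 2Q = 0.896104, giving −¼ ln(0.896104) = 0.027425.
d = 0.079607 + 0.027425 = 0.107032.

0.107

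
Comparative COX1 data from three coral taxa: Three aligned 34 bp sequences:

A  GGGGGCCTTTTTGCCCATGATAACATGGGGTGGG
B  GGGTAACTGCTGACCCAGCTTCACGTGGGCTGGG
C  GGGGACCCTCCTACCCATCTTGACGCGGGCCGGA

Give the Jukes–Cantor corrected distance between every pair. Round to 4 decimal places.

d(A,B) = 0.5347, d(A,C) = 0.5347, d(B,C) = 0.4234

A–B: 13/34 sites differ → p ≈ 0.382353, d = −0.75 ln(1 − 0.509804) = 0.534712 ≈ 0.5347.
A–C: 13/34 sites differ → p ≈ 0.382353, d = −0.75 ln(1 − 0.509804) = 0.534712 ≈ 0.5347.
B–C: 11/34 sites differ → p ≈ 0.323529, d = −0.75 ln(1 − 0.431372) = 0.423397 ≈ 0.4234.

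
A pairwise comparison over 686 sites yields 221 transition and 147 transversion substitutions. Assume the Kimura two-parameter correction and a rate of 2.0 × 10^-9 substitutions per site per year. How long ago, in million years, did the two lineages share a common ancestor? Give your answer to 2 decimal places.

P = 221/686 ≈ 0.322157 and Q = 147/686 ≈ 0.214286.
Under the Kimura two-parameter model, d = −½ ln(1 − 2P − Q) − ¼ ln(1 − 2Q).
1 − 2P − Q = 0.1414, giving −½ ln(0.1414) = 0.978081.
1 − 2Q = 0.571428, giving −¼ ln(0.571428) = 0.139904.
d = 0.978081 + 0.139904 = 1.117985.
Under a molecular clock d = 2μt, so t = d/(2μ) = 1.117985 / (2 × 2.0 × 10^-9) = 279.50 million years.

279.50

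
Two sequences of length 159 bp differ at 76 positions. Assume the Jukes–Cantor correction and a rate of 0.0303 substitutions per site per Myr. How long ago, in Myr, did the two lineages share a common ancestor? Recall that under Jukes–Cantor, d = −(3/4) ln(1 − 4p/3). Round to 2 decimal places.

p = 76/159 ≈ 0.477987.
d = −(3/4) ln(1 − 4p/3) = −0.75 ln(1 − 0.637316) = −0.75 ln(0.362684)
  = −0.75 × (-1.014223) = 0.760667 substitutions/site.
Under a molecular clock d = 2μt, so t = d/(2μ) = 0.760667 / (2 × 0.0303) = 12.55 Myr.

12.55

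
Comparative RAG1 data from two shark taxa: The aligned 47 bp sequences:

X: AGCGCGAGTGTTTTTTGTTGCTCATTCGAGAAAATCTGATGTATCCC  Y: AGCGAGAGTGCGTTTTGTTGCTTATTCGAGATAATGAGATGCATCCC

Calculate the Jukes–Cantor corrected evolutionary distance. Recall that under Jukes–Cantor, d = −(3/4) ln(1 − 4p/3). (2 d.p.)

The sequences differ at 8 of 47 sites (5, 11, 12, 23, 32, 36, 37, 42), so p = 8/47 ≈ 0.170213.
d = −(3/4) ln(1 − 4p/3) = −0.75 ln(1 − 0.226951) = −0.75 ln(0.773049)
  = −0.75 × (-0.257413) = 0.193060 substitutions/site.

0.19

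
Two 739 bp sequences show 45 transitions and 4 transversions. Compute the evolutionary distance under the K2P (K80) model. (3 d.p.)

0.071

P = 45/739 ≈ 0.060893 and Q = 4/739 ≈ 0.005413.
Under the Kimura two-parameter model, d = −½ ln(1 − 2P − Q) − ¼ ln(1 − 2Q).
1 − 2P − Q = 0.872801, giving −½ ln(0.872801) = 0.068024.
1 − 2Q = 0.989174, giving −¼ ln(0.989174) = 0.002721.
d = 0.068024 + 0.002721 = 0.070745.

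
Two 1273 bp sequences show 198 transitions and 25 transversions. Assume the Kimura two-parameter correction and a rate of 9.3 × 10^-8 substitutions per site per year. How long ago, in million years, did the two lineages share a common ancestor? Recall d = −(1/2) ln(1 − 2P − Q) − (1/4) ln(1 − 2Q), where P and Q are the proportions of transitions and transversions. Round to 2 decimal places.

1.13

P = 198/1273 ≈ 0.155538 and Q = 25/1273 ≈ 0.019639.
Under the Kimura two-parameter model, d = −½ ln(1 − 2P − Q) − ¼ ln(1 − 2Q).
1 − 2P − Q = 0.669285, giving −½ ln(0.669285) = 0.200773.
1 − 2Q = 0.960722, giving −¼ ln(0.960722) = 0.010018.
d = 0.200773 + 0.010018 = 0.210791.
Under a molecular clock d = 2μt, so t = d/(2μ) = 0.210791 / (2 × 9.3 × 10^-8) = 1.13 million years.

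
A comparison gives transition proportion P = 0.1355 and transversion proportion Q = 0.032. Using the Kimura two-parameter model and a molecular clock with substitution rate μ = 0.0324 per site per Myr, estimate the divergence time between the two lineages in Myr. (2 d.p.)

3.04

Under the Kimura two-parameter model, d = −½ ln(1 − 2P − Q) − ¼ ln(1 − 2Q).
1 − 2P − Q = 0.697, giving −½ ln(0.697) = 0.180485.
1 − 2Q = 0.936, giving −¼ ln(0.936) = 0.016535.
d = 0.180485 + 0.016535 = 0.197020.
Under a molecular clock d = 2μt, so t = d/(2μ) = 0.197020 / (2 × 0.0324) = 3.04 Myr.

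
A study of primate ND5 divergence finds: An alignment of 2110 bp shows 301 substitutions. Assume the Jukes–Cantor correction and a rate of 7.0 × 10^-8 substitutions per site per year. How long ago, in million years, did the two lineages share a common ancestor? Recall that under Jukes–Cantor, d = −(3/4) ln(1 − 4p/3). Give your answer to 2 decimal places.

1.13

p = 301/2110 ≈ 0.142654.
d = −(3/4) ln(1 − 4p/3) = −0.75 ln(1 − 0.190205) = −0.75 ln(0.809795)
  = −0.75 × (-0.210974) = 0.158231 substitutions/site.
Under a molecular clock d = 2μt, so t = d/(2μ) = 0.158231 / (2 × 7.0 × 10^-8) = 1.13 million years.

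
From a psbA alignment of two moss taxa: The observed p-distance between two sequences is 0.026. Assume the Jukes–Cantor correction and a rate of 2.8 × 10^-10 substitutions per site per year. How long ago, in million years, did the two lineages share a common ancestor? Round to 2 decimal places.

47.25

d = −(3/4) ln(1 − 4p/3) = −0.75 ln(1 − 0.034667) = −0.75 ln(0.965333)
  = −0.75 × (-0.035282) = 0.026462 substitutions/site.
Under a molecular clock d = 2μt, so t = d/(2μ) = 0.026462 / (2 × 2.8 × 10^-10) = 47.25 million years.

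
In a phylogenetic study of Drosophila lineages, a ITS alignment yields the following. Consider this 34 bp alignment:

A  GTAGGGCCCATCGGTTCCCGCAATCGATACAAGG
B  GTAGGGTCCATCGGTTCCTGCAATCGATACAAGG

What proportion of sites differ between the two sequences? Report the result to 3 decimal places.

The sequences differ at 2 of 34 positions (sites 7, 19).
p = 2/34 = 0.058823… ≈ 0.059 (to 3 d.p.).

0.059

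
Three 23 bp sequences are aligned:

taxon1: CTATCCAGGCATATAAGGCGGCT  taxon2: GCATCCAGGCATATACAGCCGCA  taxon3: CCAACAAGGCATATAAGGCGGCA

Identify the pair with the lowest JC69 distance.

taxon1–taxon2: 6/23 differ, p = 0.261, d = 0.321.
taxon1–taxon3: 4/23 differ, p = 0.174, d = 0.198.
taxon2–taxon3: 6/23 differ, p = 0.261, d = 0.321.
The smallest distance is between taxon1 and taxon3.

taxon1 and taxon3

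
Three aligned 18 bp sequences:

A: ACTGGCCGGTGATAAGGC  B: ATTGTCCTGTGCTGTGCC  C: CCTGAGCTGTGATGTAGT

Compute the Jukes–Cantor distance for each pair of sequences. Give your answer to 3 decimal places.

A–B: 7/18 sites differ → p ≈ 0.388889, d = −0.75 ln(1 − 0.518519) = 0.548166 ≈ 0.548.
A–C: 8/18 sites differ → p ≈ 0.444444, d = −0.75 ln(1 − 0.592592) = 0.673455 ≈ 0.673.
B–C: 8/18 sites differ → p ≈ 0.444444, d = −0.75 ln(1 − 0.592592) = 0.673455 ≈ 0.673.

d(A,B) = 0.548, d(A,C) = 0.673, d(B,C) = 0.673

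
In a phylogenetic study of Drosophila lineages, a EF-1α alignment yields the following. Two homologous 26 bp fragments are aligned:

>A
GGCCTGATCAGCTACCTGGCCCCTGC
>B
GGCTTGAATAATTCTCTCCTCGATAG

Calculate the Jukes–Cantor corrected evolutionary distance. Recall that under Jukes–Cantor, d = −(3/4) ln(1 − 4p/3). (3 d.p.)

0.949

The sequences differ at 14 of 26 sites, so p = 14/26 ≈ 0.538462.
d = −(3/4) ln(1 − 4p/3) = −0.75 ln(1 − 0.717949) = −0.75 ln(0.282051)
  = −0.75 × (-1.265667) = 0.949250 substitutions/site.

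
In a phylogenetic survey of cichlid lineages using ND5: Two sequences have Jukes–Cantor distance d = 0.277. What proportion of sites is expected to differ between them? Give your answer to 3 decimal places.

0.232

p = (3/4)(1 − e^(−4d/3)) = 0.75 × (1 − e^(-0.369333)) = 0.75 × (1 − 0.691195) = 0.231604.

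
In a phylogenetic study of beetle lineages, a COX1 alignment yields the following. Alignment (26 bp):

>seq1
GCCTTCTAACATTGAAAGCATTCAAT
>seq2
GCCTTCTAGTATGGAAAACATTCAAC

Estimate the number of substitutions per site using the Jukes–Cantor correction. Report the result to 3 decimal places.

0.222

The sequences differ at 5 of 26 sites (9, 10, 13, 18, 26), so p = 5/26 ≈ 0.192308.
d = −(3/4) ln(1 − 4p/3) = −0.75 ln(1 − 0.256411) = −0.75 ln(0.743589)
  = −0.75 × (-0.296267) = 0.222200 substitutions/site.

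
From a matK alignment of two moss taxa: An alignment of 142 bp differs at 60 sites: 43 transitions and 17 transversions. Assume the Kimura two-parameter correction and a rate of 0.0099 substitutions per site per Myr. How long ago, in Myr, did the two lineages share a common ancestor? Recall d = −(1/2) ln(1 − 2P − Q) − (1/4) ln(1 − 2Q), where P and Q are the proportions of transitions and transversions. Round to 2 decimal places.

P = 43/142 ≈ 0.302817 and Q = 17/142 ≈ 0.119718.
Under the Kimura two-parameter model, d = −½ ln(1 − 2P − Q) − ¼ ln(1 − 2Q).
1 − 2P − Q = 0.274648, giving −½ ln(0.274648) = 0.646133.
1 − 2Q = 0.760564, giving −¼ ln(0.760564) = 0.068424.
d = 0.646133 + 0.068424 = 0.714557.
Under a molecular clock d = 2μt, so t = d/(2μ) = 0.714557 / (2 × 0.0099) = 36.09 Myr.

36.09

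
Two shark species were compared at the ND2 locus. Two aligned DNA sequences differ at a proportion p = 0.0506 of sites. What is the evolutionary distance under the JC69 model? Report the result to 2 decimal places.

d = −(3/4) ln(1 − 4p/3) = −0.75 ln(1 − 0.067467) = −0.75 ln(0.932533)
  = −0.75 × (-0.069851) = 0.052388 substitutions/site.

0.05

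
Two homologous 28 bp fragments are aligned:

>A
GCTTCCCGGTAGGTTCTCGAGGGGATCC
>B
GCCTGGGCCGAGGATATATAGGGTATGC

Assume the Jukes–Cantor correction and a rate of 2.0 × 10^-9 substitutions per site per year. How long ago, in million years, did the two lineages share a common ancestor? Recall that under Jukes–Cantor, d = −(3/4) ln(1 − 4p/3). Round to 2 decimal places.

The sequences differ at 13 of 28 sites, so p = 13/28 ≈ 0.464286.
d = −(3/4) ln(1 − 4p/3) = −0.75 ln(1 − 0.619048) = −0.75 ln(0.380952)
  = −0.75 × (-0.965082) = 0.723812 substitutions/site.
Under a molecular clock d = 2μt, so t = d/(2μ) = 0.723812 / (2 × 2.0 × 10^-9) = 180.95 million years.

180.95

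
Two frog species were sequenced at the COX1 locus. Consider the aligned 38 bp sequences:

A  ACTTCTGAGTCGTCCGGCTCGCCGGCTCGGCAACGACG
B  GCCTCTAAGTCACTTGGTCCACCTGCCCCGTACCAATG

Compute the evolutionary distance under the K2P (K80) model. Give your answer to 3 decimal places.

Of 38 sites, 14 differences are transitions and 3 are transversions, so P = 14/38 ≈ 0.368421 and Q = 3/38 ≈ 0.078947.
Under the Kimura two-parameter model, d = −½ ln(1 − 2P − Q) − ¼ ln(1 − 2Q).
1 − 2P − Q = 0.184211, giving −½ ln(0.184211) = 0.845837.
1 − 2Q = 0.842106, giving −¼ ln(0.842106) = 0.042962.
d = 0.845837 + 0.042962 = 0.888799.

0.889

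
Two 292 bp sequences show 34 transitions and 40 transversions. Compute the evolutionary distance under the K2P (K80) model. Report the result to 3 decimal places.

0.311

P = 34/292 ≈ 0.116438 and Q = 40/292 ≈ 0.136986.
Under the Kimura two-parameter model, d = −½ ln(1 − 2P − Q) − ¼ ln(1 − 2Q).
1 − 2P − Q = 0.630138, giving −½ ln(0.630138) = 0.230908.
1 − 2Q = 0.726028, giving −¼ ln(0.726028) = 0.080042.
d = 0.230908 + 0.080042 = 0.310950.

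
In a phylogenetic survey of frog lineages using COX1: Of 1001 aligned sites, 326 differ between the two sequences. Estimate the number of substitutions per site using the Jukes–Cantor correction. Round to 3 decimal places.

p = 326/1001 ≈ 0.325674.
d = −(3/4) ln(1 − 4p/3) = −0.75 ln(1 − 0.434232) = −0.75 ln(0.565768)
  = −0.75 × (-0.569571) = 0.427178 substitutions/site.

0.427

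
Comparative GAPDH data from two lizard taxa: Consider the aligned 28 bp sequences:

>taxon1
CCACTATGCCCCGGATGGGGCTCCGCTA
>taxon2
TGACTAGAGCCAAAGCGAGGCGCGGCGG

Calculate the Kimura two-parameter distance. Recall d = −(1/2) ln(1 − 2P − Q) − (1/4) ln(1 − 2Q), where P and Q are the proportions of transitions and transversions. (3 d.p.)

1.035

Of 28 sites, 8 differences are transitions and 7 are transversions, so P = 8/28 ≈ 0.285714 and Q = 7/28 = 0.25.
Under the Kimura two-parameter model, d = −½ ln(1 − 2P − Q) − ¼ ln(1 − 2Q).
1 − 2P − Q = 0.178572, giving −½ ln(0.178572) = 0.861382.
1 − 2Q = 0.5, giving −¼ ln(0.5) = 0.173287.
d = 0.861382 + 0.173287 = 1.034669.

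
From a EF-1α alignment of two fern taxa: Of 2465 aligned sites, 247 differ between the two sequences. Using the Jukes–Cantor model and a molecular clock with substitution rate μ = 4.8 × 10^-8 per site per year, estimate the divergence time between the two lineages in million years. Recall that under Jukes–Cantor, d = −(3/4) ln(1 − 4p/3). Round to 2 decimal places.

1.12

p = 247/2465 ≈ 0.100203.
d = −(3/4) ln(1 − 4p/3) = −0.75 ln(1 − 0.133604) = −0.75 ln(0.866396)
  = −0.75 × (-0.143413) = 0.107560 substitutions/site.
Under a molecular clock d = 2μt, so t = d/(2μ) = 0.107560 / (2 × 4.8 × 10^-8) = 1.12 million years.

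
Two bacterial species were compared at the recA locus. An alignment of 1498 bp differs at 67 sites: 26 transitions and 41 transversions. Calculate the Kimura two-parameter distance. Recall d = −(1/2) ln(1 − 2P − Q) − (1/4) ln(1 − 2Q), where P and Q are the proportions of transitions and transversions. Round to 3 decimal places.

0.046

P = 26/1498 ≈ 0.017356 and Q = 41/1498 ≈ 0.02737.
Under the Kimura two-parameter model, d = −½ ln(1 − 2P − Q) − ¼ ln(1 − 2Q).
1 − 2P − Q = 0.937918, giving −½ ln(0.937918) = 0.032046.
1 − 2Q = 0.94526, giving −¼ ln(0.94526) = 0.014074.
d = 0.032046 + 0.014074 = 0.046120.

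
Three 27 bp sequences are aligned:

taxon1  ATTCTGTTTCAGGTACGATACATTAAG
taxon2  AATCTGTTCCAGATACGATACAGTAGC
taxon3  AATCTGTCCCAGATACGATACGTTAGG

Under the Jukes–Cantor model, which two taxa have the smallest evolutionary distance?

taxon2 and taxon3

taxon1–taxon2: 6/27 differ, p = 0.222, d = 0.264.
taxon1–taxon3: 6/27 differ, p = 0.222, d = 0.264.
taxon2–taxon3: 4/27 differ, p = 0.148, d = 0.165.
The smallest distance is between taxon2 and taxon3.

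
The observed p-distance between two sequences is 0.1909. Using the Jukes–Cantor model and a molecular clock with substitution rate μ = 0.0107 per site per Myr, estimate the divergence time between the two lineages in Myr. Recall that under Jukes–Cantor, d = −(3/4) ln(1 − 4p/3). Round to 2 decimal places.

10.29

d = −(3/4) ln(1 − 4p/3) = −0.75 ln(1 − 0.254533) = −0.75 ln(0.745467)
  = −0.75 × (-0.293744) = 0.220308 substitutions/site.
Under a molecular clock d = 2μt, so t = d/(2μ) = 0.220308 / (2 × 0.0107) = 10.29 Myr.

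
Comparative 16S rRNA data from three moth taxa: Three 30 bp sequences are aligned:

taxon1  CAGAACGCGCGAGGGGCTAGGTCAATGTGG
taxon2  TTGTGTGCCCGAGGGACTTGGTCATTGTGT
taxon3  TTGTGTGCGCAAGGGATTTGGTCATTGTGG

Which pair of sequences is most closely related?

taxon2 and taxon3

taxon1–taxon2: 10/30 differ, p = 0.333, d = 0.441.
taxon1–taxon3: 10/30 differ, p = 0.333, d = 0.441.
taxon2–taxon3: 4/30 differ, p = 0.133, d = 0.147.
The smallest distance is between taxon2 and taxon3.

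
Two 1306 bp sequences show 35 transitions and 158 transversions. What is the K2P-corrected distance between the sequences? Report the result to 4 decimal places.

P = 35/1306 ≈ 0.026799 and Q = 158/1306 ≈ 0.12098.
Under the Kimura two-parameter model, d = −½ ln(1 − 2P − Q) − ¼ ln(1 − 2Q).
1 − 2P − Q = 0.825422, giving −½ ln(0.825422) = 0.095930.
1 − 2Q = 0.75804, giving −¼ ln(0.75804) = 0.069255.
d = 0.095930 + 0.069255 = 0.165185.

0.1652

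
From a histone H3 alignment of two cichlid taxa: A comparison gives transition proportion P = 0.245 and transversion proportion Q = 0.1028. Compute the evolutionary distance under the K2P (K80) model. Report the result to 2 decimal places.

Under the Kimura two-parameter model, d = −½ ln(1 − 2P − Q) − ¼ ln(1 − 2Q).
1 − 2P − Q = 0.4072, giving −½ ln(0.4072) = 0.449225.
1 − 2Q = 0.7944, giving −¼ ln(0.7944) = 0.057542.
d = 0.449225 + 0.057542 = 0.506767.

0.51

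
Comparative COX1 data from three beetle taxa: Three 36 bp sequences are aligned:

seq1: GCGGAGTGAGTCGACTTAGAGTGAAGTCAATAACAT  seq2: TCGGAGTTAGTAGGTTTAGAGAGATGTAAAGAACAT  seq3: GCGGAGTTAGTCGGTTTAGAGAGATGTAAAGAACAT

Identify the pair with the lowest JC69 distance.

seq2 and seq3

seq1–seq2: 9/36 differ, p = 0.250, d = 0.304.
seq1–seq3: 7/36 differ, p = 0.194, d = 0.225.
seq2–seq3: 2/36 differ, p = 0.056, d = 0.058.
The smallest distance is between seq2 and seq3.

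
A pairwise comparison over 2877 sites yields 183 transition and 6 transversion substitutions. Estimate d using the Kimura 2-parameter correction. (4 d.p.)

0.0703

P = 183/2877 ≈ 0.063608 and Q = 6/2877 ≈ 0.002086.
Under the Kimura two-parameter model, d = −½ ln(1 − 2P − Q) − ¼ ln(1 − 2Q).
1 − 2P − Q = 0.870698, giving −½ ln(0.870698) = 0.069230.
1 − 2Q = 0.995828, giving −¼ ln(0.995828) = 0.001045.
d = 0.069230 + 0.001045 = 0.070275.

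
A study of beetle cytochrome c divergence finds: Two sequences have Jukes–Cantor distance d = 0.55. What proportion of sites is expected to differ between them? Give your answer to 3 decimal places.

p = (3/4)(1 − e^(−4d/3)) = 0.75 × (1 − e^(-0.733333)) = 0.75 × (1 − 0.480305) = 0.389771.

0.390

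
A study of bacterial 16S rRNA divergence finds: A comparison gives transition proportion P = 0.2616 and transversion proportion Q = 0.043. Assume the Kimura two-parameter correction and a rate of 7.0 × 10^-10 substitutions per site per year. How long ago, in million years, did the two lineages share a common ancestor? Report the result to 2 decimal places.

Under the Kimura two-parameter model, d = −½ ln(1 − 2P − Q) − ¼ ln(1 − 2Q).
1 − 2P − Q = 0.4338, giving −½ ln(0.4338) = 0.417586.
1 − 2Q = 0.914, giving −¼ ln(0.914) = 0.022481.
d = 0.417586 + 0.022481 = 0.440067.
Under a molecular clock d = 2μt, so t = d/(2μ) = 0.440067 / (2 × 7.0 × 10^-10) = 314.33 million years.

314.33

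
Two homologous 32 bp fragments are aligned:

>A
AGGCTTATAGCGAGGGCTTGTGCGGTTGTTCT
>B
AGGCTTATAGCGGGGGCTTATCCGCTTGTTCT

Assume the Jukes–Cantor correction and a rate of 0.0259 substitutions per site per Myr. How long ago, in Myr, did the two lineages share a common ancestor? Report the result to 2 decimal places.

The sequences differ at 4 of 32 sites (13, 20, 22, 25), so p = 4/32 = 0.125.
d = −(3/4) ln(1 − 4p/3) = −0.75 ln(1 − 0.166667) = −0.75 ln(0.833333)
  = −0.75 × (-0.182322) = 0.136742 substitutions/site.
Under a molecular clock d = 2μt, so t = d/(2μ) = 0.136742 / (2 × 0.0259) = 2.64 Myr.

2.64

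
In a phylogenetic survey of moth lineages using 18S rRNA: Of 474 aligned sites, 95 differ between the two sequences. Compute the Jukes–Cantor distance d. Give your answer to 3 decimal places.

p = 95/474 ≈ 0.200422.
d = −(3/4) ln(1 − 4p/3) = −0.75 ln(1 − 0.267229) = −0.75 ln(0.732771)
  = −0.75 × (-0.310922) = 0.233192 substitutions/site.

0.233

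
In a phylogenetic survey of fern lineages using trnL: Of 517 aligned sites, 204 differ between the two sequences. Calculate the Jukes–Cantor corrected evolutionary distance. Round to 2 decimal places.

0.56

p = 204/517 ≈ 0.394584.
d = −(3/4) ln(1 − 4p/3) = −0.75 ln(1 − 0.526112) = −0.75 ln(0.473888)
  = −0.75 × (-0.746784) = 0.560088 substitutions/site.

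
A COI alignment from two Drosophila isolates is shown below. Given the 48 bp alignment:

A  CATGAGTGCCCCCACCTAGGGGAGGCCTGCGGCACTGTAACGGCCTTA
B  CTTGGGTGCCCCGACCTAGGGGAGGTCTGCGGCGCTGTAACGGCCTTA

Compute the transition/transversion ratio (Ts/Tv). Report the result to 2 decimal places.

1.50

Transitions are A↔G and C↔T; transversions are all other mismatches.
Transitions: 3. Transversions: 2.
R = 3/2 = 1.50.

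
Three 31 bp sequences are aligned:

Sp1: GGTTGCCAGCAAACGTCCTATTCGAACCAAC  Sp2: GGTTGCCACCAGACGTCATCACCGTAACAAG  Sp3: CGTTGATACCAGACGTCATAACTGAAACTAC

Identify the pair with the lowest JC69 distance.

Sp2 and Sp3

Sp1–Sp2: 9/31 differ, p = 0.290, d = 0.367.
Sp1–Sp3: 11/31 differ, p = 0.355, d = 0.481.
Sp2–Sp3: 8/31 differ, p = 0.258, d = 0.316.
The smallest distance is between Sp2 and Sp3.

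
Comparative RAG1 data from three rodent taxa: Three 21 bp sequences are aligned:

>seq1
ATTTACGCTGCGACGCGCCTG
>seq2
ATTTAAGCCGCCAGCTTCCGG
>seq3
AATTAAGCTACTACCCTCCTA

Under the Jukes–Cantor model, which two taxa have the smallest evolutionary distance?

seq1–seq2: 8/21 differ, p = 0.381, d = 0.532.
seq1–seq3: 7/21 differ, p = 0.333, d = 0.441.
seq2–seq3: 8/21 differ, p = 0.381, d = 0.532.
The smallest distance is between seq1 and seq3.

seq1 and seq3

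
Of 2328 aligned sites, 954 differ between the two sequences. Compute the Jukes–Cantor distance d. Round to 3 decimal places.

p = 954/2328 ≈ 0.409794.
d = −(3/4) ln(1 − 4p/3) = −0.75 ln(1 − 0.546392) = −0.75 ln(0.453608)
  = −0.75 × (-0.790522) = 0.592892 substitutions/site.

0.593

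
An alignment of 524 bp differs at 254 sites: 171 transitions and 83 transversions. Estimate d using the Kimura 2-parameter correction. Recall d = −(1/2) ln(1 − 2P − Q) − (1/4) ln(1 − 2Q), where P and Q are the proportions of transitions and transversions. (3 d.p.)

P = 171/524 ≈ 0.326336 and Q = 83/524 ≈ 0.158397.
Under the Kimura two-parameter model, d = −½ ln(1 − 2P − Q) − ¼ ln(1 − 2Q).
1 − 2P − Q = 0.188931, giving −½ ln(0.188931) = 0.833187.
1 − 2Q = 0.683206, giving −¼ ln(0.683206) = 0.095240.
d = 0.833187 + 0.095240 = 0.928427.

0.928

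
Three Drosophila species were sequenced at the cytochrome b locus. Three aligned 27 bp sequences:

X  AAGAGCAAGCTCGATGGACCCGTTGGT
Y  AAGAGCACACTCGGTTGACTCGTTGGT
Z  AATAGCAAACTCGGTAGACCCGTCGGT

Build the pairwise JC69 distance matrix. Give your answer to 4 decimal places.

X–Y: 5/27 sites differ → p ≈ 0.185185, d = −0.75 ln(1 − 0.246913) = 0.212681 ≈ 0.2127.
X–Z: 5/27 sites differ → p ≈ 0.185185, d = −0.75 ln(1 − 0.246913) = 0.212681 ≈ 0.2127.
Y–Z: 5/27 sites differ → p ≈ 0.185185, d = −0.75 ln(1 − 0.246913) = 0.212681 ≈ 0.2127.

d(X,Y) = 0.2127, d(X,Z) = 0.2127, d(Y,Z) = 0.2127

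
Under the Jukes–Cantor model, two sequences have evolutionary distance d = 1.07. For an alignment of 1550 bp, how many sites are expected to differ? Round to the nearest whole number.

Invert JC69: p = (3/4)(1 − e^(−4d/3)) = 0.75 × (1 − e^(-1.426667)) = 0.75 × (1 − 0.240108) = 0.569919.
Expected differing sites = pL ≈ 0.569919 × 1550 = 883.37445 ≈ 883.

883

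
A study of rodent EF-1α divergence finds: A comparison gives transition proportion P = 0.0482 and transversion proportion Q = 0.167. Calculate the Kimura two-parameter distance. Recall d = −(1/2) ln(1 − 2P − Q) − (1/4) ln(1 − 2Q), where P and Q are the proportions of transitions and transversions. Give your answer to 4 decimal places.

0.2545

Under the Kimura two-parameter model, d = −½ ln(1 − 2P − Q) − ¼ ln(1 − 2Q).
1 − 2P − Q = 0.7366, giving −½ ln(0.7366) = 0.152855.
1 − 2Q = 0.666, giving −¼ ln(0.666) = 0.101616.
d = 0.152855 + 0.101616 = 0.254471.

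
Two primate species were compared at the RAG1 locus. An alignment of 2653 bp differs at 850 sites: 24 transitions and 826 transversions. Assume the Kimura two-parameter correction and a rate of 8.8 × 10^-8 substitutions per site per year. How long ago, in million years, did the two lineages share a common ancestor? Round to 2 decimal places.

2.52

P = 24/2653 ≈ 0.009046 and Q = 826/2653 ≈ 0.311346.
Under the Kimura two-parameter model, d = −½ ln(1 − 2P − Q) − ¼ ln(1 − 2Q).
1 − 2P − Q = 0.670562, giving −½ ln(0.670562) = 0.199820.
1 − 2Q = 0.377308, giving −¼ ln(0.377308) = 0.243673.
d = 0.199820 + 0.243673 = 0.443493.
Under a molecular clock d = 2μt, so t = d/(2μ) = 0.443493 / (2 × 8.8 × 10^-8) = 2.52 million years.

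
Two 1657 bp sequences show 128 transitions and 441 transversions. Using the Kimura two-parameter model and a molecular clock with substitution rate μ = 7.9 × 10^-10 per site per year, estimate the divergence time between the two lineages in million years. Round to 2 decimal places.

292.97

P = 128/1657 ≈ 0.077248 and Q = 441/1657 ≈ 0.266144.
Under the Kimura two-parameter model, d = −½ ln(1 − 2P − Q) − ¼ ln(1 − 2Q).
1 − 2P − Q = 0.57936, giving −½ ln(0.57936) = 0.272916.
1 − 2Q = 0.467712, giving −¼ ln(0.467712) = 0.189976.
d = 0.272916 + 0.189976 = 0.462892.
Under a molecular clock d = 2μt, so t = d/(2μ) = 0.462892 / (2 × 7.9 × 10^-10) = 292.97 million years.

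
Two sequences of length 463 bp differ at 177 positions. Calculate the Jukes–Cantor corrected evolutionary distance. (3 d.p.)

0.535

p = 177/463 ≈ 0.382289.
d = −(3/4) ln(1 − 4p/3) = −0.75 ln(1 − 0.509719) = −0.75 ln(0.490281)
  = −0.75 × (-0.712777) = 0.534583 substitutions/site.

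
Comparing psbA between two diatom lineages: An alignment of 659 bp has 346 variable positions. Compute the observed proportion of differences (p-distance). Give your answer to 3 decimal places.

p = 346/659 = 0.525037… ≈ 0.525 (to 3 d.p.).

0.525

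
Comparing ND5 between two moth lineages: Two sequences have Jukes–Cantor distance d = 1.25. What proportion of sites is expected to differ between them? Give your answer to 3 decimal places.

0.608

p = (3/4)(1 − e^(−4d/3)) = 0.75 × (1 − e^(-1.666667)) = 0.75 × (1 − 0.188876) = 0.608343.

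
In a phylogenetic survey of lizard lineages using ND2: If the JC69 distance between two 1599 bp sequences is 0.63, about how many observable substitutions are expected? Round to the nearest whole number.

682

Invert JC69: p = (3/4)(1 − e^(−4d/3)) = 0.75 × (1 − e^(-0.84)) = 0.75 × (1 − 0.431711) = 0.426217.
Expected differing sites = pL ≈ 0.426217 × 1599 = 681.520983 ≈ 682.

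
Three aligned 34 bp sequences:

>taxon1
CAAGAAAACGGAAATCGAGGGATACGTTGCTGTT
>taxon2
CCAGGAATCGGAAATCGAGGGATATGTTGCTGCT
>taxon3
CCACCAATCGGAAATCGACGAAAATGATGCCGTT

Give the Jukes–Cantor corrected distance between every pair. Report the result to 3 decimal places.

taxon1–taxon2: 5/34 sites differ → p ≈ 0.147059, d = −0.75 ln(1 − 0.196079) = 0.163691 ≈ 0.164.
taxon1–taxon3: 10/34 sites differ → p ≈ 0.294118, d = −0.75 ln(1 − 0.392157) = 0.373379 ≈ 0.373.
taxon2–taxon3: 8/34 sites differ → p ≈ 0.235294, d = −0.75 ln(1 − 0.313725) = 0.282358 ≈ 0.282.

d(taxon1,taxon2) = 0.164, d(taxon1,taxon3) = 0.373, d(taxon2,taxon3) = 0.282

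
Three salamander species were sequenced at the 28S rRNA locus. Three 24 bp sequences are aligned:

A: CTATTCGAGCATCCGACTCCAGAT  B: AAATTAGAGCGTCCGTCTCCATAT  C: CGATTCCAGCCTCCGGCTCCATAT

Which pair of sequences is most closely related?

A–B: 6/24 differ, p = 0.250, d = 0.304.
A–C: 5/24 differ, p = 0.208, d = 0.244.
B–C: 6/24 differ, p = 0.250, d = 0.304.
The smallest distance is between A and C.

A and C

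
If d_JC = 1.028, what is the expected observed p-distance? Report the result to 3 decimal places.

0.560

p = (3/4)(1 − e^(−4d/3)) = 0.75 × (1 − e^(-1.370667)) = 0.75 × (1 − 0.253938) = 0.559547.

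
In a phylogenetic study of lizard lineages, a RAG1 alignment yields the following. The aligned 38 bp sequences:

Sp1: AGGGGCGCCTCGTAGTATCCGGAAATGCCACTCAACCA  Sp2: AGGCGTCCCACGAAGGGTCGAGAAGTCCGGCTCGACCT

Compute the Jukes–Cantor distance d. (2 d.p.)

0.56

The sequences differ at 15 of 38 sites, so p = 15/38 ≈ 0.394737.
d = −(3/4) ln(1 − 4p/3) = −0.75 ln(1 − 0.526316) = −0.75 ln(0.473684)
  = −0.75 × (-0.747215) = 0.560411 substitutions/site.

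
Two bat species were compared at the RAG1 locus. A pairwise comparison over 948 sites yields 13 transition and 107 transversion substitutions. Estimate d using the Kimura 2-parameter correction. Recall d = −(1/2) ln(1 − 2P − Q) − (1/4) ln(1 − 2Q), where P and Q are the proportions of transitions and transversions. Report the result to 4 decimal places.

0.1395

P = 13/948 ≈ 0.013713 and Q = 107/948 ≈ 0.112869.
Under the Kimura two-parameter model, d = −½ ln(1 − 2P − Q) − ¼ ln(1 − 2Q).
1 − 2P − Q = 0.859705, giving −½ ln(0.859705) = 0.075583.
1 − 2Q = 0.774262, giving −¼ ln(0.774262) = 0.063961.
d = 0.075583 + 0.063961 = 0.139544.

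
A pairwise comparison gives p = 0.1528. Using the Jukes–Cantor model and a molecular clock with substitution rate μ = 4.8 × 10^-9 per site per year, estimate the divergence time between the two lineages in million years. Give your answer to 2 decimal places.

17.80

d = −(3/4) ln(1 − 4p/3) = −0.75 ln(1 − 0.203733) = −0.75 ln(0.796267)
  = −0.75 × (-0.227821) = 0.170866 substitutions/site.
Under a molecular clock d = 2μt, so t = d/(2μ) = 0.170866 / (2 × 4.8 × 10^-9) = 17.80 million years.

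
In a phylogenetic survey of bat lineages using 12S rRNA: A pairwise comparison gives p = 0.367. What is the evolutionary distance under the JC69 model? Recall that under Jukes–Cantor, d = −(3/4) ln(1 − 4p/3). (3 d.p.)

0.504

d = −(3/4) ln(1 − 4p/3) = −0.75 ln(1 − 0.489333) = −0.75 ln(0.510667)
  = −0.75 × (-0.672038) = 0.504029 substitutions/site.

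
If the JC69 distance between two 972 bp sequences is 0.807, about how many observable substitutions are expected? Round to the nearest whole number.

Invert JC69: p = (3/4)(1 − e^(−4d/3)) = 0.75 × (1 − e^(-1.076)) = 0.75 × (1 − 0.340957) = 0.494282.
Expected differing sites = pL ≈ 0.494282 × 972 = 480.442104 ≈ 480.

480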